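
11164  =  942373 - 931209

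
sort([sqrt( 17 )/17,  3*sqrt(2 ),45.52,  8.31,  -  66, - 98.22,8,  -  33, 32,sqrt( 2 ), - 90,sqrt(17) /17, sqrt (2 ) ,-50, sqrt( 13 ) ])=[  -  98.22, - 90 , - 66,-50,  -  33,  sqrt( 17) /17,sqrt(17 ) /17, sqrt(2 ),sqrt(2 ) , sqrt(13),3*sqrt( 2),8, 8.31,32, 45.52] 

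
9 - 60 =  -  51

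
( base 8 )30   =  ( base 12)20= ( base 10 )24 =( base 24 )10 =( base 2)11000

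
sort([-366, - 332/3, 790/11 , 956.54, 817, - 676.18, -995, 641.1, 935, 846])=[ - 995, - 676.18, - 366, - 332/3, 790/11, 641.1, 817,  846, 935,956.54 ] 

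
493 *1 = 493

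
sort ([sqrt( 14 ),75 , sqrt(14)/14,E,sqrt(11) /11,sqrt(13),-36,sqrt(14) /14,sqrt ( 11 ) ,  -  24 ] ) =[ -36, - 24,sqrt(14 ) /14, sqrt( 14) /14 , sqrt (11 ) /11,E,sqrt(11 ) , sqrt(13 ), sqrt(14),75 ] 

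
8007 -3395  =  4612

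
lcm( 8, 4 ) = 8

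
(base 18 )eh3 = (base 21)akf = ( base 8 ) 11355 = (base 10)4845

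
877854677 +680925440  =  1558780117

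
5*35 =175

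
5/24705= 1/4941 = 0.00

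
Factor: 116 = 2^2*29^1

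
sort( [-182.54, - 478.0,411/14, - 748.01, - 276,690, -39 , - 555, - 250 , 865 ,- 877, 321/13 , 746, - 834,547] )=[-877, -834, - 748.01, - 555 , - 478.0,-276, - 250,- 182.54, -39, 321/13,  411/14, 547 , 690,746, 865]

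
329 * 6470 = 2128630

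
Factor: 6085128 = 2^3*3^1* 7^1*29^1 * 1249^1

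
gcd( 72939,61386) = 3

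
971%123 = 110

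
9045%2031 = 921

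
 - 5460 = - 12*455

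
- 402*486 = - 195372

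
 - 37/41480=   -  1 + 41443/41480 =-0.00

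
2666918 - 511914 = 2155004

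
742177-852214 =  - 110037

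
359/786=359/786 = 0.46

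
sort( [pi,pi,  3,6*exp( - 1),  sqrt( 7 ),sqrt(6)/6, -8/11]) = [-8/11,sqrt( 6 )/6,  6* exp( - 1),sqrt (7 ), 3, pi, pi]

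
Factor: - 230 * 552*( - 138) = 17520480 = 2^5*3^2*5^1*23^3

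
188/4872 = 47/1218 = 0.04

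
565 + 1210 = 1775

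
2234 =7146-4912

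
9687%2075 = 1387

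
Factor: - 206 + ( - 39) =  - 245 =- 5^1*7^2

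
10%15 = 10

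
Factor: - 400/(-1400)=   2/7=2^1*7^ ( - 1) 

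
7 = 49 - 42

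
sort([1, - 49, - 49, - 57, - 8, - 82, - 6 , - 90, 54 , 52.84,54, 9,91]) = [ - 90,-82 , - 57, - 49,-49,-8,-6,1,  9, 52.84 , 54,54 , 91]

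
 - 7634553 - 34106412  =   - 41740965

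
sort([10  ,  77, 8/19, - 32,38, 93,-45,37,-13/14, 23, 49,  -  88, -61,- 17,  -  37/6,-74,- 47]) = [  -  88, - 74,  -  61, - 47  ,-45 , - 32, - 17, - 37/6, -13/14, 8/19, 10,23,37,38, 49, 77,93]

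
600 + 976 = 1576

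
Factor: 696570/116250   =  5^( - 3)*7^1*107^1= 749/125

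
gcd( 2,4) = 2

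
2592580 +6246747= 8839327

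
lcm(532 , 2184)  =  41496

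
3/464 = 3/464= 0.01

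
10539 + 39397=49936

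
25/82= 25/82  =  0.30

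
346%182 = 164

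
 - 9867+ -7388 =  - 17255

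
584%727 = 584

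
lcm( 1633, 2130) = 48990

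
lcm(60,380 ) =1140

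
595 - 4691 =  - 4096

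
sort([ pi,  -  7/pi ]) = [ - 7/pi,pi] 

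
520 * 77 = 40040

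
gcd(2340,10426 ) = 26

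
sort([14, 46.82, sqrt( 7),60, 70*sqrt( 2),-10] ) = [ - 10, sqrt(7 ),14,46.82,60,70*sqrt(2)]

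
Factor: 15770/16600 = 19/20 = 2^( - 2)*5^( - 1 )*19^1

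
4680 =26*180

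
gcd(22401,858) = 3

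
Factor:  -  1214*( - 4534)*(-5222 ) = - 28743329272 = - 2^3*7^1*373^1*607^1*2267^1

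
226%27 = 10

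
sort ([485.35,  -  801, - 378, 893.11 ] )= [-801, - 378,485.35,  893.11 ]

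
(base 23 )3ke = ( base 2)100000001101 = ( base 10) 2061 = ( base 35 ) 1NV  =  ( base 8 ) 4015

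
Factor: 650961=3^2*151^1 *479^1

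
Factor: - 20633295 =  - 3^1*5^1*311^1*4423^1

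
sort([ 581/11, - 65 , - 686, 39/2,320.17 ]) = [ - 686, - 65, 39/2, 581/11,320.17 ]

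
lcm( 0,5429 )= 0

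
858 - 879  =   - 21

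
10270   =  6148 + 4122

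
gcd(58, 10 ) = 2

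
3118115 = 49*63635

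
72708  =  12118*6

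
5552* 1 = 5552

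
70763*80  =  5661040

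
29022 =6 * 4837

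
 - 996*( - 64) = 63744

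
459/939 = 153/313= 0.49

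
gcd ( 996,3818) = 166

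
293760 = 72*4080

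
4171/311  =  4171/311 = 13.41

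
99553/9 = 11061 + 4/9 = 11061.44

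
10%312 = 10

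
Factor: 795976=2^3 * 99497^1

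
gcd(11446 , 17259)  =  1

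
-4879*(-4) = 19516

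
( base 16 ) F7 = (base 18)dd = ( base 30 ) 87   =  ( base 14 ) 139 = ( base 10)247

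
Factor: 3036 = 2^2 * 3^1*11^1*23^1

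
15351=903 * 17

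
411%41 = 1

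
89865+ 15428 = 105293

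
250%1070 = 250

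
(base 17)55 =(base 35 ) 2k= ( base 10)90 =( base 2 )1011010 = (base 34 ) 2m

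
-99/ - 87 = 1 + 4/29=1.14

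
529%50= 29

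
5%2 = 1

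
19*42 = 798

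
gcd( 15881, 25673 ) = 1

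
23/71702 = 23/71702 = 0.00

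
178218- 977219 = - 799001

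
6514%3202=110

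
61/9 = 61/9 = 6.78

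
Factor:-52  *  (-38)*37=2^3*13^1*19^1*37^1= 73112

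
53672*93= 4991496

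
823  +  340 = 1163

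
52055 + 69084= 121139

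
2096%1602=494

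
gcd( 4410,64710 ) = 90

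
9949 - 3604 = 6345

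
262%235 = 27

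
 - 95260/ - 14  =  47630/7 = 6804.29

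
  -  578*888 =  - 513264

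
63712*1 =63712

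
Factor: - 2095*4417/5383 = - 5^1*419^1*  631^1*769^( - 1)=- 1321945/769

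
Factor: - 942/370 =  - 3^1 *5^( - 1 )*37^(  -  1)*157^1=-471/185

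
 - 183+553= 370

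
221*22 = 4862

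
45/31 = 45/31  =  1.45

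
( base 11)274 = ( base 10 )323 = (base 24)DB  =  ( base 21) F8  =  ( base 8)503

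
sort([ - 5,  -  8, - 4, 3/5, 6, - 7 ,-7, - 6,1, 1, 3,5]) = [ - 8 , - 7, - 7, - 6, -5, - 4, 3/5, 1, 1, 3,5,  6]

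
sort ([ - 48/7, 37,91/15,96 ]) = [ - 48/7, 91/15,37,96]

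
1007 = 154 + 853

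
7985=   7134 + 851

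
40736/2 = 20368 = 20368.00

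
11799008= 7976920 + 3822088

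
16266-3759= 12507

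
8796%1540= 1096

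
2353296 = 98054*24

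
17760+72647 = 90407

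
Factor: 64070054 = 2^1*32035027^1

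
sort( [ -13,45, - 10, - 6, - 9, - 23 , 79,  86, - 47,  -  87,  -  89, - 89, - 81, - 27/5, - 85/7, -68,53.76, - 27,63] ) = [- 89, - 89,-87,- 81, - 68, - 47 ,-27, - 23, -13, - 85/7,-10, - 9,  -  6, - 27/5,  45,53.76,63,79, 86] 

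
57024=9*6336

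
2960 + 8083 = 11043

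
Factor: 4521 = 3^1*11^1*137^1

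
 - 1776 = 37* ( - 48)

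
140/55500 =7/2775 = 0.00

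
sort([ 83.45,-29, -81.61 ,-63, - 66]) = [ - 81.61, - 66,-63, - 29,83.45] 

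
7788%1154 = 864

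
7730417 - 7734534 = -4117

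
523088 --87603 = 610691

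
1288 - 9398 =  - 8110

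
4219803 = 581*7263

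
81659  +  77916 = 159575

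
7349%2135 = 944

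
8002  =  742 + 7260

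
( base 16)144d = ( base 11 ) 39a5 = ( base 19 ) E7A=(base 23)9im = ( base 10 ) 5197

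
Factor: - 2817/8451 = -3^ ( - 1 ) = - 1/3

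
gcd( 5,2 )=1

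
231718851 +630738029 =862456880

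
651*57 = 37107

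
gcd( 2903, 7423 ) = 1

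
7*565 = 3955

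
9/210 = 3/70= 0.04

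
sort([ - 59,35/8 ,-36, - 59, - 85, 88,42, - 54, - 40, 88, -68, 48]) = [ - 85, - 68, - 59, - 59, - 54, - 40, - 36, 35/8, 42, 48,88, 88 ]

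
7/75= 7/75= 0.09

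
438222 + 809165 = 1247387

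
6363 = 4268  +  2095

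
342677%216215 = 126462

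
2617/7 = 2617/7 = 373.86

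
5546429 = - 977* ( - 5677)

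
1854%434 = 118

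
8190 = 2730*3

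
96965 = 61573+35392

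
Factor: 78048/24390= 16/5 = 2^4*5^(  -  1) 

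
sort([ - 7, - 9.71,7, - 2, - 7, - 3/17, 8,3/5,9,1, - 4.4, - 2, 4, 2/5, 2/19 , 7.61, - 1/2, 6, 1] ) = [ - 9.71, - 7,-7, - 4.4, - 2, - 2,- 1/2, - 3/17,2/19, 2/5, 3/5,1,1, 4,6,7, 7.61,  8, 9] 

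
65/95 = 13/19 = 0.68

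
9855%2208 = 1023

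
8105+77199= 85304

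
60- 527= - 467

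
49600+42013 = 91613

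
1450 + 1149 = 2599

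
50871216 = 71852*708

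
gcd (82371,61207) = 1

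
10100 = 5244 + 4856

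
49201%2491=1872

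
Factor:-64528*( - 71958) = 4643305824=2^5*3^1*37^1*67^1*109^1*179^1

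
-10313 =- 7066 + - 3247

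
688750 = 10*68875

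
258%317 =258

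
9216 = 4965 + 4251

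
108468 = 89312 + 19156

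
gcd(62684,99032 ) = 4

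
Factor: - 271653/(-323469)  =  713/849  =  3^( - 1)*23^1 * 31^1 * 283^( - 1) 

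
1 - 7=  - 6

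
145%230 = 145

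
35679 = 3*11893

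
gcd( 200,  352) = 8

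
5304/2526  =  2 + 42/421 = 2.10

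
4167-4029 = 138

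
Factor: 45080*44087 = 2^3*5^1*7^2*23^1*44087^1 =1987441960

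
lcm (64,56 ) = 448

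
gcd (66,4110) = 6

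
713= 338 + 375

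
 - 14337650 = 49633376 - 63971026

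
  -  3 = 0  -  3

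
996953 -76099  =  920854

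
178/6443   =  178/6443 = 0.03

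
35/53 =35/53 = 0.66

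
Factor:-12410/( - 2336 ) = 85/16 = 2^( - 4 )*5^1*17^1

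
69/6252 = 23/2084 = 0.01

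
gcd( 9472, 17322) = 2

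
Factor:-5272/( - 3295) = 8/5  =  2^3*5^( - 1) 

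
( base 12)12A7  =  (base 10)2143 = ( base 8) 4137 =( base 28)2kf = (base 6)13531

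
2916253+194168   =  3110421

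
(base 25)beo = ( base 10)7249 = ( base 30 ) 81J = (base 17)1817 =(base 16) 1c51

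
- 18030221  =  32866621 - 50896842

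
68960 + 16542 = 85502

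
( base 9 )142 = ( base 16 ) 77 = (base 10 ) 119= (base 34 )3H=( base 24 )4n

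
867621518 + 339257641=1206879159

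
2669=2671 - 2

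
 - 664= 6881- 7545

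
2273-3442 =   -  1169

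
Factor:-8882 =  - 2^1*4441^1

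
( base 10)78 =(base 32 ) 2E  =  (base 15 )53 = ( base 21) 3F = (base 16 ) 4E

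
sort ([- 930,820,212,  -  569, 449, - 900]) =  [ - 930,-900, - 569, 212,449,  820]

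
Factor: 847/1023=3^( - 1)*7^1*11^1*31^( - 1) = 77/93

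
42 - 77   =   - 35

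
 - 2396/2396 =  - 1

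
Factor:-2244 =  - 2^2*3^1*11^1*17^1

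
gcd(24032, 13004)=4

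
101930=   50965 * 2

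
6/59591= 6/59591 = 0.00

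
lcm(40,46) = 920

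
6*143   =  858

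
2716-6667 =-3951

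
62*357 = 22134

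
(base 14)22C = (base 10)432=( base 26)GG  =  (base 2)110110000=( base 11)363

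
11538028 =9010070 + 2527958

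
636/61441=636/61441 = 0.01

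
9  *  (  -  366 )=  -  3294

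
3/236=3/236=0.01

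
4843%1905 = 1033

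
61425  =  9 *6825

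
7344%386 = 10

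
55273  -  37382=17891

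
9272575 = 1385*6695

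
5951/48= 5951/48 = 123.98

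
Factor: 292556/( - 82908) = -73139/20727 = - 3^( - 2)*7^( - 2 )*11^1*47^( - 1)*61^1*109^1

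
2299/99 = 23 + 2/9 = 23.22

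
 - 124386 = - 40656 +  - 83730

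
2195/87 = 2195/87 = 25.23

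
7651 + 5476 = 13127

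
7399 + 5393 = 12792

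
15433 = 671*23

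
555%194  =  167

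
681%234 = 213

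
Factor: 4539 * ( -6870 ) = - 2^1*3^2* 5^1*17^1*89^1*229^1=- 31182930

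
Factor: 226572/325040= 2^(-2)*3^1*5^ (-1)*  17^(-1)*79^1 = 237/340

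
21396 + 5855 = 27251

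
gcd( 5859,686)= 7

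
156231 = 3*52077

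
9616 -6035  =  3581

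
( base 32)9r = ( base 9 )380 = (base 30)AF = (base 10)315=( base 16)13b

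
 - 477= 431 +- 908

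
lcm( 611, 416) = 19552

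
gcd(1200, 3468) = 12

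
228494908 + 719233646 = 947728554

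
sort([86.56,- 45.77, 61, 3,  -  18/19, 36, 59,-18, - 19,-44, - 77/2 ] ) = [ - 45.77 ,-44,- 77/2, - 19, - 18, - 18/19, 3, 36,59, 61, 86.56]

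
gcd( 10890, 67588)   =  2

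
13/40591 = 13/40591 = 0.00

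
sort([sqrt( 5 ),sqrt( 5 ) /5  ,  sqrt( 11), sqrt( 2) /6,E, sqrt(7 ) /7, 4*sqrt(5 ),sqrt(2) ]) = [ sqrt(2)/6, sqrt( 7)/7, sqrt(5) /5, sqrt(2), sqrt( 5), E , sqrt ( 11),4*sqrt ( 5)]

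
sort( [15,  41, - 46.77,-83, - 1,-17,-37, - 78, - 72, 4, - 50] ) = [ - 83, - 78, - 72, - 50, -46.77, - 37, - 17, - 1,4 , 15, 41] 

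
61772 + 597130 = 658902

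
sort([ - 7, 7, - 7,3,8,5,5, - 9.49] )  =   [ - 9.49, - 7 , - 7,3,5, 5,7, 8] 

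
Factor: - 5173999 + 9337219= 4163220  =  2^2*3^2 * 5^1*101^1*229^1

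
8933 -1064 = 7869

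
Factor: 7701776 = 2^4*257^1* 1873^1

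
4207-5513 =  - 1306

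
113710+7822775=7936485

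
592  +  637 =1229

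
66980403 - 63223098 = 3757305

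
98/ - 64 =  - 49/32 = - 1.53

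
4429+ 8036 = 12465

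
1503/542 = 2 + 419/542 = 2.77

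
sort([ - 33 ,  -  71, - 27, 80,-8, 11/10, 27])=[ - 71, - 33, - 27, - 8,11/10,27, 80]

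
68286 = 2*34143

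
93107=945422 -852315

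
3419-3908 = -489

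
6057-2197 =3860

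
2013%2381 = 2013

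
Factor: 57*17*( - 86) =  - 83334 = - 2^1*3^1*17^1*19^1*43^1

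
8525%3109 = 2307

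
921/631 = 1+ 290/631 = 1.46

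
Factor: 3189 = 3^1*1063^1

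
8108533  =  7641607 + 466926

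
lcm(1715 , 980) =6860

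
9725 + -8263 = 1462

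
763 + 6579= 7342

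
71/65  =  1 + 6/65  =  1.09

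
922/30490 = 461/15245=0.03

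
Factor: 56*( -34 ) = -1904 = - 2^4*7^1*17^1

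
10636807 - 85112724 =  - 74475917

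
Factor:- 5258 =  - 2^1*  11^1*239^1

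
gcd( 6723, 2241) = 2241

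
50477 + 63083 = 113560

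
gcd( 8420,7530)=10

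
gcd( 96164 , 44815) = 1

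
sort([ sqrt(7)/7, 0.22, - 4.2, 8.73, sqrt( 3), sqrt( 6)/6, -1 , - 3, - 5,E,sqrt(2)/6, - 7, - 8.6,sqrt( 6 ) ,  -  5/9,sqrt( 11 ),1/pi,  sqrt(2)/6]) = [-8.6, - 7, - 5, - 4.2, - 3, - 1, - 5/9,0.22,sqrt(2) /6,  sqrt (2) /6, 1/pi,sqrt( 7)/7,  sqrt ( 6)/6, sqrt(3 ),sqrt( 6),E,  sqrt( 11), 8.73]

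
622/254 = 2 + 57/127  =  2.45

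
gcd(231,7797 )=3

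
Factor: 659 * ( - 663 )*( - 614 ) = 2^1*3^1* 13^1*17^1*307^1*659^1 = 268267038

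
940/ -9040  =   - 47/452  =  -0.10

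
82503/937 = 82503/937 = 88.05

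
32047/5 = 6409 + 2/5=6409.40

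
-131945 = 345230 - 477175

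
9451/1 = 9451 = 9451.00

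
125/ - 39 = - 125/39 =- 3.21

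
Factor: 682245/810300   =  45483/54020 = 2^( - 2)*3^1*5^ ( - 1 )*37^(-1)*73^(-1) * 15161^1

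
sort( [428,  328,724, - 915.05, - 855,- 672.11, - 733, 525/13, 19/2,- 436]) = [ - 915.05, - 855, - 733,  -  672.11,-436, 19/2, 525/13,328,  428, 724 ]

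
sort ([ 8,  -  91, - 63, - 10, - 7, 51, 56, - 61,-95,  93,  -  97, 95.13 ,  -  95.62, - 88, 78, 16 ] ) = [ -97, - 95.62, -95, - 91, - 88,  -  63,- 61, - 10, - 7, 8, 16, 51, 56,78,93, 95.13 ] 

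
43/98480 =43/98480 = 0.00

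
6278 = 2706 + 3572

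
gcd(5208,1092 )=84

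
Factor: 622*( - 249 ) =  - 154878 = - 2^1*3^1 *83^1*311^1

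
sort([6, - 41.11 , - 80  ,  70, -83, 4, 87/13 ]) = [ - 83, - 80,  -  41.11,4 , 6, 87/13,70]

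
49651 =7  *7093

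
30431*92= 2799652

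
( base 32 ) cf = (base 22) I3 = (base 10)399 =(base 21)J0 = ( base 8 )617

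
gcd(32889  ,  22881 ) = 3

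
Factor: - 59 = - 59^1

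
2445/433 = 2445/433 = 5.65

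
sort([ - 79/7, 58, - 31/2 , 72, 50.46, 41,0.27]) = [-31/2, - 79/7 , 0.27,41  ,  50.46, 58, 72 ] 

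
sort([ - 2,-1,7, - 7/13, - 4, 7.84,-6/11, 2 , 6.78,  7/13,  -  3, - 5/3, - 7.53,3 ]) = [ - 7.53,-4, - 3, - 2,  -  5/3,  -  1,-6/11,-7/13, 7/13,2, 3, 6.78, 7, 7.84 ] 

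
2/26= 1/13 = 0.08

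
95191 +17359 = 112550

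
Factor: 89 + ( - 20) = 3^1*23^1 = 69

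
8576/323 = 26 + 178/323 = 26.55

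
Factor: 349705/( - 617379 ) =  - 3^( - 1) *5^1 * 7^(-1 )*29399^( - 1)*69941^1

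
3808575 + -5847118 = -2038543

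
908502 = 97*9366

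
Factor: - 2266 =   -  2^1*11^1*103^1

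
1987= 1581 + 406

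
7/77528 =7/77528 = 0.00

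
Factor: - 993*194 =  - 2^1*3^1*97^1*331^1 = - 192642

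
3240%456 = 48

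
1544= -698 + 2242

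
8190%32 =30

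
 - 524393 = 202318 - 726711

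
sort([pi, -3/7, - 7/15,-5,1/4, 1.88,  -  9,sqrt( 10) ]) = [ - 9, - 5, -7/15, - 3/7, 1/4,  1.88,pi, sqrt(10)]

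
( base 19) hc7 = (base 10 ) 6372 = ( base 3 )22202000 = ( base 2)1100011100100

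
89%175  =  89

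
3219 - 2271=948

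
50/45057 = 50/45057=0.00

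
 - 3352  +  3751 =399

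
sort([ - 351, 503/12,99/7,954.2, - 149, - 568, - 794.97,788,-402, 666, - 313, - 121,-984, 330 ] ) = [ - 984, - 794.97, - 568, - 402,-351,- 313,  -  149, - 121,99/7,503/12,330, 666,788,954.2]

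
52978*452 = 23946056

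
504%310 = 194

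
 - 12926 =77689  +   - 90615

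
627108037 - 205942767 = 421165270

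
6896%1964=1004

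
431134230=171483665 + 259650565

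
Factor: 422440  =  2^3 *5^1 * 59^1*179^1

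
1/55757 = 1/55757 = 0.00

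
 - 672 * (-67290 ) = 45218880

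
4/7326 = 2/3663 = 0.00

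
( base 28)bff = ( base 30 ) A1T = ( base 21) kb8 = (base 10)9059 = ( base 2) 10001101100011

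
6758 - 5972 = 786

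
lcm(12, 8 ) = 24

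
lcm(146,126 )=9198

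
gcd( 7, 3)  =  1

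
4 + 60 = 64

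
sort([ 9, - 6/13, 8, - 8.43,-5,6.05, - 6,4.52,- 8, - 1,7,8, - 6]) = [-8.43, - 8, - 6, - 6, - 5, - 1,-6/13,4.52, 6.05, 7,  8,8,  9] 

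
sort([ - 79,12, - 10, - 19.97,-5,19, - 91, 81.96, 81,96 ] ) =[ - 91, - 79, - 19.97, - 10,- 5 , 12 , 19, 81,81.96,96]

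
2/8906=1/4453 = 0.00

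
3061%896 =373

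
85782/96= 14297/16 = 893.56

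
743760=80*9297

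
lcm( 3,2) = 6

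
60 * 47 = 2820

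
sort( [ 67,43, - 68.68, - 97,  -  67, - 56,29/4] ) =[ - 97, - 68.68 ,-67, - 56 , 29/4,43,67]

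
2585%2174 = 411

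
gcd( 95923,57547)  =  1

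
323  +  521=844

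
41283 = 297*139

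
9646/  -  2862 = - 4 + 17/27=   - 3.37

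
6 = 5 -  - 1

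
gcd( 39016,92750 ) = 2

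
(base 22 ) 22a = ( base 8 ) 1776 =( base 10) 1022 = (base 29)167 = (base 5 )13042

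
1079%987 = 92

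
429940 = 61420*7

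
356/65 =356/65 = 5.48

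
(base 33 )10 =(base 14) 25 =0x21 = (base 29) 14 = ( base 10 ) 33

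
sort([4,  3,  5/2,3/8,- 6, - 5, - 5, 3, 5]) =[ - 6, - 5, - 5 , 3/8, 5/2,3,3, 4,5]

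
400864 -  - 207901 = 608765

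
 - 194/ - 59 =194/59= 3.29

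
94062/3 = 31354 = 31354.00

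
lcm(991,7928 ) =7928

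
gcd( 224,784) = 112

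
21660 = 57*380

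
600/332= 150/83  =  1.81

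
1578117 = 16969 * 93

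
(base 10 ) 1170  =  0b10010010010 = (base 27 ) 1G9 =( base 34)10e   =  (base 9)1540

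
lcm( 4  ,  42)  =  84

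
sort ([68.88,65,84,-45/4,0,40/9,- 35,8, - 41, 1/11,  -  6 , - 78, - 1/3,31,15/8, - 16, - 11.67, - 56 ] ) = [-78,  -  56,  -  41 , -35,-16 ,- 11.67,-45/4,- 6 , - 1/3, 0, 1/11  ,  15/8,40/9,8,31,65, 68.88,84 ]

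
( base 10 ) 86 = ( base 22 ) 3k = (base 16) 56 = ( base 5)321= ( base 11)79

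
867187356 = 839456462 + 27730894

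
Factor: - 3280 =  -2^4*5^1*41^1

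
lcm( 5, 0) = 0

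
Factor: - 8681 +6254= - 2427 = -3^1 * 809^1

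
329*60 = 19740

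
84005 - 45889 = 38116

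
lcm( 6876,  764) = 6876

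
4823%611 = 546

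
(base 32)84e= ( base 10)8334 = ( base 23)FH8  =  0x208e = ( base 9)12380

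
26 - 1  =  25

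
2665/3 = 888 + 1/3 = 888.33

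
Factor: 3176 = 2^3*397^1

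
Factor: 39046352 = 2^4  *  293^1*8329^1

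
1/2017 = 1/2017 = 0.00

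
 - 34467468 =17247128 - 51714596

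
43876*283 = 12416908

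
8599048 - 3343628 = 5255420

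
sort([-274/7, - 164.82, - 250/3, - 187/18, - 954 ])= [-954 ,-164.82, - 250/3 , - 274/7,-187/18 ] 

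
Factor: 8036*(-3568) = - 2^6 * 7^2*41^1*223^1 = -28672448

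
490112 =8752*56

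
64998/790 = 32499/395 = 82.28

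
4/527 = 4/527= 0.01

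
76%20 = 16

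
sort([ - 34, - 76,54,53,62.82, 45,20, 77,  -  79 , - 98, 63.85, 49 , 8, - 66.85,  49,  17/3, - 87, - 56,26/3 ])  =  [ - 98 ,-87,  -  79,- 76, - 66.85, - 56, -34,17/3, 8,26/3,20, 45,49, 49,53,54,62.82, 63.85,77]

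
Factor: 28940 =2^2 * 5^1*1447^1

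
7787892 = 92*84651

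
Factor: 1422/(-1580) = - 9/10= - 2^( - 1)*3^2*5^( - 1 ) 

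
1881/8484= 627/2828= 0.22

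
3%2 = 1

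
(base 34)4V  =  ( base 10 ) 167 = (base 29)5M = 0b10100111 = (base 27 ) 65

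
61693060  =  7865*7844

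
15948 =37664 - 21716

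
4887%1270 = 1077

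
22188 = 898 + 21290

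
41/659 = 41/659 = 0.06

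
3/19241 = 3/19241  =  0.00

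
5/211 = 5/211=0.02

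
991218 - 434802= 556416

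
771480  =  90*8572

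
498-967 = -469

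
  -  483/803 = - 483/803  =  - 0.60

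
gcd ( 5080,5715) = 635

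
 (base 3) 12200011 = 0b1000000100111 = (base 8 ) 10047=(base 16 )1027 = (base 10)4135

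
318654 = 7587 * 42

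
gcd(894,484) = 2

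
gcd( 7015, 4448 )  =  1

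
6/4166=3/2083=0.00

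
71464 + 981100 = 1052564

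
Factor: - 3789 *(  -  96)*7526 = 2737537344 = 2^6*3^3*53^1*71^1 * 421^1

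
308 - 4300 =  - 3992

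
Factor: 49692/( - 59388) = - 41/49 = - 7^(-2)*41^1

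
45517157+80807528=126324685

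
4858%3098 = 1760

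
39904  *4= 159616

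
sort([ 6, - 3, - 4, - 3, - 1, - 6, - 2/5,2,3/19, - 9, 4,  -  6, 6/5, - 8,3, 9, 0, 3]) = [ - 9, - 8,-6, -6, - 4, - 3, - 3,  -  1, - 2/5,0,3/19,6/5, 2 , 3, 3, 4, 6, 9]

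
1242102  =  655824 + 586278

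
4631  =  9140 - 4509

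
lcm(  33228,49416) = 1927224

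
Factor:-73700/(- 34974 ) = 2^1*3^( -2)*5^2*11^1* 29^( - 1 ) =550/261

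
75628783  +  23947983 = 99576766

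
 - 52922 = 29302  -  82224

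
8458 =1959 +6499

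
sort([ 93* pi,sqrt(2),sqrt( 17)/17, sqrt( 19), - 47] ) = [ - 47,sqrt( 17)/17 , sqrt( 2 ),sqrt(19),93*pi]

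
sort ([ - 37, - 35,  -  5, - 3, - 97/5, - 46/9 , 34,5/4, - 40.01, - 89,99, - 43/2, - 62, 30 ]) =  [ - 89 , - 62,  -  40.01 , - 37, - 35  , - 43/2, - 97/5, - 46/9,-5, - 3,5/4, 30,34,99]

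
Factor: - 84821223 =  - 3^1*809^1*34949^1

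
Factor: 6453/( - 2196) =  - 2^(-2 )*3^1 * 61^(-1 )*239^1 = - 717/244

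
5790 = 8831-3041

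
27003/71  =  27003/71 =380.32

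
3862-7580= - 3718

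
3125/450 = 6 + 17/18 = 6.94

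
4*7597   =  30388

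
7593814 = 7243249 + 350565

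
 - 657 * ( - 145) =95265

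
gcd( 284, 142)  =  142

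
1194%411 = 372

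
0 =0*893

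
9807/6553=1 + 3254/6553 = 1.50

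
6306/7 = 6306/7 =900.86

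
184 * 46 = 8464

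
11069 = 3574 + 7495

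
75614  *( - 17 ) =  - 1285438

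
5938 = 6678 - 740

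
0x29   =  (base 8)51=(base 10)41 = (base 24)1h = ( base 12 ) 35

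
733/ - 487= - 2+241/487=-  1.51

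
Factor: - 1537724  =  -2^2*31^1* 12401^1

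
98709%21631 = 12185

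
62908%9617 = 5206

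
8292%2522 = 726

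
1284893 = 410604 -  - 874289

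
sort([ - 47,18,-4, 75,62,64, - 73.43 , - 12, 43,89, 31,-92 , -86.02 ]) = [ - 92, - 86.02,-73.43, - 47,-12, - 4,18,31, 43, 62,64,75, 89 ]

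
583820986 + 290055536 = 873876522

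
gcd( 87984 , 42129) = 9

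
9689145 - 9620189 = 68956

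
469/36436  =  469/36436 = 0.01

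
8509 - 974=7535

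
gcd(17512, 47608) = 88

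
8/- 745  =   - 1 + 737/745= - 0.01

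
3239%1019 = 182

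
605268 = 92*6579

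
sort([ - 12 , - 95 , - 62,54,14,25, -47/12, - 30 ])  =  [ - 95, - 62, - 30, - 12,- 47/12,14,25,54]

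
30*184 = 5520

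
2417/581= 4 + 93/581 = 4.16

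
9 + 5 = 14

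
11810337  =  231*51127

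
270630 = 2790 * 97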